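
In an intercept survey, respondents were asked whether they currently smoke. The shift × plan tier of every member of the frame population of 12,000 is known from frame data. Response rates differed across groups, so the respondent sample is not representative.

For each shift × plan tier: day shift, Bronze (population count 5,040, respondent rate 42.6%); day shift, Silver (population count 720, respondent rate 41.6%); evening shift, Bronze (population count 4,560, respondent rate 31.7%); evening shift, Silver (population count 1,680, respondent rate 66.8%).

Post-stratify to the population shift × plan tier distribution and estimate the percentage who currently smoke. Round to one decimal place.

41.8%

Each cell contributes population-share × respondent value:
  day shift, Bronze: (5,040/12,000) × 42.6 = 17.892
  day shift, Silver: (720/12,000) × 41.6 = 2.496
  evening shift, Bronze: (4,560/12,000) × 31.7 = 12.046
  evening shift, Silver: (1,680/12,000) × 66.8 = 9.352
Post-stratified estimate = 41.786 → 41.8%.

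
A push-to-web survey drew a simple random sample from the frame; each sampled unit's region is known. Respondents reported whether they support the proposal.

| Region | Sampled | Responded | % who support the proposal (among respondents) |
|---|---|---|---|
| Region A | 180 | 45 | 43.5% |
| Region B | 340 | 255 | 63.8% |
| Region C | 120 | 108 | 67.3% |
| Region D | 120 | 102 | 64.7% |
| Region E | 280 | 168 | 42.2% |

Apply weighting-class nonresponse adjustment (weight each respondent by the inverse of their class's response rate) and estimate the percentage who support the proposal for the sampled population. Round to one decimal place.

55.0%

Class response rates: Region A 45/180 = 25%, Region B 255/340 = 75%, Region C 108/120 = 90%, Region D 102/120 = 85%, Region E 168/280 = 60%.
Inverse-response-rate weighting restores each class to its sampled count, so class totals weight by n_sampled:
  Region A: 180 × 43.5 = 7830
  Region B: 340 × 63.8 = 21,692
  Region C: 120 × 67.3 = 8076
  Region D: 120 × 64.7 = 7764
  Region E: 280 × 42.2 = 11,816
Adjusted estimate = 57,178 / 1,040 = 54.9788 → 55.0%.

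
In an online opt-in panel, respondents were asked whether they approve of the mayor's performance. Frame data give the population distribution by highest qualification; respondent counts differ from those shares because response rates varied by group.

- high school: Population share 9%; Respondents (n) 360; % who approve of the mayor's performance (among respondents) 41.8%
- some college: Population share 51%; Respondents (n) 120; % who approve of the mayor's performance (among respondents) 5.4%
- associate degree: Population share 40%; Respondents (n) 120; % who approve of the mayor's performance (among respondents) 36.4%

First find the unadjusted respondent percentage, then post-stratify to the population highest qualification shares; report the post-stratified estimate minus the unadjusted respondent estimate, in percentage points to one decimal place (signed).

Unadjusted (pooled respondent) estimate weights by respondent counts:
  (360/600)×41.8 + (120/600)×5.4 + (120/600)×36.4 = 33.44%
Reweighting by population highest qualification shares:
  0.09×41.8 + 0.51×5.4 + 0.4×36.4 = 21.076%
Difference = 21.076 − 33.44 = -12.364 pp.

-12.4 percentage points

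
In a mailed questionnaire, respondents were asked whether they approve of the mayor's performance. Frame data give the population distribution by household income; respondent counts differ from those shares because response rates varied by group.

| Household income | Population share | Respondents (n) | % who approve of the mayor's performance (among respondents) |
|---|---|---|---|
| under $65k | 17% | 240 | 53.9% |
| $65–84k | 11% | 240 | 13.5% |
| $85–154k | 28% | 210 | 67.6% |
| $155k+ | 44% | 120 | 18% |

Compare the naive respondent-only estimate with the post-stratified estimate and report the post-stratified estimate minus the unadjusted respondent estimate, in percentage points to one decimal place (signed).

-2.7 percentage points

Naive respondent-only estimate (weights = respondent counts):
  (240/810)×53.9 + (240/810)×13.5 + (210/810)×67.6 + (120/810)×18 = 40.163%
Post-stratified estimate weights by population shares:
  0.17×53.9 + 0.11×13.5 + 0.28×67.6 + 0.44×18 = 37.496%
Difference = 37.496 − 40.163 = -2.667 pp.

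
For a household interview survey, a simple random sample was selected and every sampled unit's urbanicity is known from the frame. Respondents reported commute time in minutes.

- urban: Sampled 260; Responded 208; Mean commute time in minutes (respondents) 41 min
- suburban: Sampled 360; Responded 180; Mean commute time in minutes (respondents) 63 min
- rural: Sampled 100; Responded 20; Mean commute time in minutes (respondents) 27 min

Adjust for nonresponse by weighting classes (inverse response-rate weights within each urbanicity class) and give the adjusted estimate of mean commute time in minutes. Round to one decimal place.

Response rates by class: urban 208/260 = 80%, suburban 180/360 = 50%, rural 20/100 = 20%.
Weighting each respondent by the inverse class response rate inflates each class back to its sampled size, so the class weight is n_sampled:
  urban: 260 × 41 = 10,660
  suburban: 360 × 63 = 22,680
  rural: 100 × 27 = 2700
Adjusted estimate = 36,040 / 720 = 50.0556 → 50.1.

50.1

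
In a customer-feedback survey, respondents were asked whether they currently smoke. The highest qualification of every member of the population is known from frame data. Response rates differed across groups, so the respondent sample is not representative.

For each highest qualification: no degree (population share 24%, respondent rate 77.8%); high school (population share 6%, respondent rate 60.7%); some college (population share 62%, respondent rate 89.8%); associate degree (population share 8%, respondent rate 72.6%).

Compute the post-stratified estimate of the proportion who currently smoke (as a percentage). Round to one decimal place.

Post-stratification weights by population share, not respondent share:
  no degree: 0.24 × 77.8 = 18.672
  high school: 0.06 × 60.7 = 3.642
  some college: 0.62 × 89.8 = 55.676
  associate degree: 0.08 × 72.6 = 5.808
Post-stratified estimate = 83.798 → 83.8%.

83.8%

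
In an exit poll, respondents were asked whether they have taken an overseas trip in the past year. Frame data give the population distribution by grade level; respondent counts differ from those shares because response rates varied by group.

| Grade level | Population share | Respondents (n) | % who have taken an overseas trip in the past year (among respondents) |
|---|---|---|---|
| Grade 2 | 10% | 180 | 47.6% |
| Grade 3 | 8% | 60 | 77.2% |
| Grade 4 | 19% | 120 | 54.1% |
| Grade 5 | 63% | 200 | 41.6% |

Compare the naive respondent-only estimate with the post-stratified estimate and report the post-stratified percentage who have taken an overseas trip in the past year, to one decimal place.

Without adjustment, the pooled respondent share is:
  (180/560)×47.6 + (60/560)×77.2 + (120/560)×54.1 + (200/560)×41.6 = 50.0214%
Post-stratified estimate weights by population shares:
  0.1×47.6 + 0.08×77.2 + 0.19×54.1 + 0.63×41.6 = 47.423%

47.4%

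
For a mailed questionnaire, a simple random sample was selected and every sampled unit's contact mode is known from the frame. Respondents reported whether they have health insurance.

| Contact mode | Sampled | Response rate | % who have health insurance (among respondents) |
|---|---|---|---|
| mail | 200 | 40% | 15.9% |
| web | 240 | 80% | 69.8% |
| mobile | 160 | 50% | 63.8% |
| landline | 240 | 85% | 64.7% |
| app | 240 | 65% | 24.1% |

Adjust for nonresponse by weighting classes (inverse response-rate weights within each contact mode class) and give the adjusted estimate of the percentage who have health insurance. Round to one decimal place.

47.6%

Inverse-response-rate weighting restores each class to its sampled count, so class totals weight by n_sampled:
  mail: 200 × 15.9 = 3180
  web: 240 × 69.8 = 16,752
  mobile: 160 × 63.8 = 10,208
  landline: 240 × 64.7 = 15,528
  app: 240 × 24.1 = 5784
Adjusted estimate = 51,452 / 1,080 = 47.6407 → 47.6%.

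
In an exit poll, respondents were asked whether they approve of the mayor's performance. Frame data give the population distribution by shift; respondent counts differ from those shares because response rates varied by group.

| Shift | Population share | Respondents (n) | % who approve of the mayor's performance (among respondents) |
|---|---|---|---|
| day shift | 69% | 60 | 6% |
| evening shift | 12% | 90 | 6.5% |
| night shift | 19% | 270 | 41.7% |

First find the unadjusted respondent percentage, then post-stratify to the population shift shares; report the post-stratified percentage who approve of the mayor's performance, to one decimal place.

Naive respondent-only estimate (weights = respondent counts):
  (60/420)×6 + (90/420)×6.5 + (270/420)×41.7 = 29.0571%
Reweighting by population shift shares:
  0.69×6 + 0.12×6.5 + 0.19×41.7 = 12.843%

12.8%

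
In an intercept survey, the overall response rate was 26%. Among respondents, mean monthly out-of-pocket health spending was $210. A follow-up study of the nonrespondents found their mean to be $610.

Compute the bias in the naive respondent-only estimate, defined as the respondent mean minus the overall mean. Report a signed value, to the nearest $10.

Nonresponse fraction = 1 − 0.26 = 0.74.
Bias = (nonresponse fraction) × (respondent mean − nonrespondent mean)
     = 0.74 × (210 − 610) = 0.74 × -400 = -296.

-$300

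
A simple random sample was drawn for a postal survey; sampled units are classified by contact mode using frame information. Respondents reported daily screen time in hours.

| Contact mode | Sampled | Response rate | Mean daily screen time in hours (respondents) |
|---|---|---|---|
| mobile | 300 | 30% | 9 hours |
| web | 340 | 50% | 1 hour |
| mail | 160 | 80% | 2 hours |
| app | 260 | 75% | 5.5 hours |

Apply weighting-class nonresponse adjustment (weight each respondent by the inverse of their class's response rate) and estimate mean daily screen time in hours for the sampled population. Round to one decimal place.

With weight = n_sampled/n_responded per class, the weighted class total is n_sampled:
  mobile: 300 × 9 = 2700
  web: 340 × 1 = 340
  mail: 160 × 2 = 320
  app: 260 × 5.5 = 1430
Adjusted estimate = 4790 / 1,060 = 4.51887 → 4.5.

4.5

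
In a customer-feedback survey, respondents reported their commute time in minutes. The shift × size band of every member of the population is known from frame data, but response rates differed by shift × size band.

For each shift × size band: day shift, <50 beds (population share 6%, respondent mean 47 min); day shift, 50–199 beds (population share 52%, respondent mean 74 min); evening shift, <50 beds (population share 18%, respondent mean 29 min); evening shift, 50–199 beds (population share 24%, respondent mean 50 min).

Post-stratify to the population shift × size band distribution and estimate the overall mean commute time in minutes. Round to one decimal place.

58.5

Reweight to the known shift × size band distribution:
  day shift, <50 beds: 0.06 × 47 = 2.82
  day shift, 50–199 beds: 0.52 × 74 = 38.48
  evening shift, <50 beds: 0.18 × 29 = 5.22
  evening shift, 50–199 beds: 0.24 × 50 = 12
Post-stratified estimate = 58.52 → 58.5.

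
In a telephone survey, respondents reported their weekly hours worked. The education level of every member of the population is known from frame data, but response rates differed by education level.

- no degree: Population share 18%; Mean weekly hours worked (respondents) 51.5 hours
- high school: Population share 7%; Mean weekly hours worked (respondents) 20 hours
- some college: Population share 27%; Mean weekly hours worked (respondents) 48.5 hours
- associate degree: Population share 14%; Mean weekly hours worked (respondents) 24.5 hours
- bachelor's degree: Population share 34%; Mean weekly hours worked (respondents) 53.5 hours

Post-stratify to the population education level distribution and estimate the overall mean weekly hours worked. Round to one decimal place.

45.4

Reweight to the known education level distribution:
  no degree: 0.18 × 51.5 = 9.27
  high school: 0.07 × 20 = 1.4
  some college: 0.27 × 48.5 = 13.095
  associate degree: 0.14 × 24.5 = 3.43
  bachelor's degree: 0.34 × 53.5 = 18.19
Post-stratified estimate = 45.385 → 45.4.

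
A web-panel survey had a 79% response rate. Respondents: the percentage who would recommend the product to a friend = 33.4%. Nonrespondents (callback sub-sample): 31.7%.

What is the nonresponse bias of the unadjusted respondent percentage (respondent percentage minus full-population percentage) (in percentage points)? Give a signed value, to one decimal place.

Nonresponse fraction = 1 − 0.79 = 0.21.
Bias = (nonresponse fraction) × (respondent percentage − nonrespondent percentage)
     = 0.21 × (33.4 − 31.7) = 0.21 × 1.7 = 0.357.

+0.4 percentage points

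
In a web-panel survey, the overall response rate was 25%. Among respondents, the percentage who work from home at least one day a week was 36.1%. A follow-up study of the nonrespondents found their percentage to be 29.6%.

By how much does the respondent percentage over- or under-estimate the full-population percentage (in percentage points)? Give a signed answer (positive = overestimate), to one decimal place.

+4.9 percentage points

Nonresponse fraction = 1 − 0.25 = 0.75.
Bias = (nonresponse fraction) × (respondent percentage − nonrespondent percentage)
     = 0.75 × (36.1 − 29.6) = 0.75 × 6.5 = 4.875.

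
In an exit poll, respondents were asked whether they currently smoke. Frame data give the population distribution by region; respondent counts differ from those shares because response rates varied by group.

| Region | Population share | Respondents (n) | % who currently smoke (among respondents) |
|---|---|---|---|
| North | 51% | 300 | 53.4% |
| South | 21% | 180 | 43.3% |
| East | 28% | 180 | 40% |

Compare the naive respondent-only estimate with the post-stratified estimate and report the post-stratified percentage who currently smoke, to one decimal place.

47.5%

Unadjusted (pooled respondent) estimate weights by respondent counts:
  (300/660)×53.4 + (180/660)×43.3 + (180/660)×40 = 46.9909%
Reweighting by population region shares:
  0.51×53.4 + 0.21×43.3 + 0.28×40 = 47.527%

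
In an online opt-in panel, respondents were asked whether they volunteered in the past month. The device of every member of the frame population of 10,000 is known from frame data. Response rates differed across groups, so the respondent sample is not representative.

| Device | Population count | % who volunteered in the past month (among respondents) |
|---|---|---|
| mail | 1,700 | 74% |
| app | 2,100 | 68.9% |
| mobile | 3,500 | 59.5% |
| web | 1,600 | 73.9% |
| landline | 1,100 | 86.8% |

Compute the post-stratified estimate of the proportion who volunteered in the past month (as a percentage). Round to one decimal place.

69.2%

Reweight to the known device distribution:
  mail: (1,700/10,000) × 74 = 12.58
  app: (2,100/10,000) × 68.9 = 14.469
  mobile: (3,500/10,000) × 59.5 = 20.825
  web: (1,600/10,000) × 73.9 = 11.824
  landline: (1,100/10,000) × 86.8 = 9.548
Post-stratified estimate = 69.246 → 69.2%.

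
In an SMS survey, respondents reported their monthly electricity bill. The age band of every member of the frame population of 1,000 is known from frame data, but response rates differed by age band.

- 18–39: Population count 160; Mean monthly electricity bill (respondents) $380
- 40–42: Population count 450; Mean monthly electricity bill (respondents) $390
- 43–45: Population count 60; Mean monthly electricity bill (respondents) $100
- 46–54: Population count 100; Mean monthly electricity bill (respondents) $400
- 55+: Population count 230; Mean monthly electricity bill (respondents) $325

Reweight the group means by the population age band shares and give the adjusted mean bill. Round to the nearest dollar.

$357

Each cell contributes population-share × respondent value:
  18–39: (160/1,000) × 380 = 60.8
  40–42: (450/1,000) × 390 = 175.5
  43–45: (60/1,000) × 100 = 6
  46–54: (100/1,000) × 400 = 40
  55+: (230/1,000) × 325 = 74.75
Post-stratified estimate = 357.05 → $357.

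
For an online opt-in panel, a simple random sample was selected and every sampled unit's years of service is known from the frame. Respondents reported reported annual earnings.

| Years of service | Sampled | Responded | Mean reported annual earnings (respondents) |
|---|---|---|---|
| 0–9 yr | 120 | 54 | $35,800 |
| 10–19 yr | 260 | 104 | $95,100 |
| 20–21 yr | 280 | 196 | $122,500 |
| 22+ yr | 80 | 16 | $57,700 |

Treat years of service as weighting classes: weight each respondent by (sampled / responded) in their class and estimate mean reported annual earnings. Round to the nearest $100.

$91,800

Class response rates: 0–9 yr 54/120 = 45%, 10–19 yr 104/260 = 40%, 20–21 yr 196/280 = 70%, 22+ yr 16/80 = 20%.
With weight = n_sampled/n_responded per class, the weighted class total is n_sampled:
  0–9 yr: 120 × 35,800 = 4,296,000
  10–19 yr: 260 × 95,100 = 24,726,000
  20–21 yr: 280 × 122,500 = 34,300,000
  22+ yr: 80 × 57,700 = 4,616,000
Adjusted estimate = 67,938,000 / 740 = 91808.1 → $91,800.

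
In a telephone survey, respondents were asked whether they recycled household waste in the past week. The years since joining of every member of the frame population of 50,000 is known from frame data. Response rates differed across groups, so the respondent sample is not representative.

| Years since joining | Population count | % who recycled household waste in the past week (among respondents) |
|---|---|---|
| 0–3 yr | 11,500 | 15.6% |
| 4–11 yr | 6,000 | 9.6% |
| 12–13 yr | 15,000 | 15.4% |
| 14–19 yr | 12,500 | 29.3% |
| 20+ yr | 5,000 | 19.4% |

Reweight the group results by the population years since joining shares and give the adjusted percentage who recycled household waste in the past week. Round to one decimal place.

18.6%

Each cell contributes population-share × respondent value:
  0–3 yr: (11,500/50,000) × 15.6 = 3.588
  4–11 yr: (6,000/50,000) × 9.6 = 1.152
  12–13 yr: (15,000/50,000) × 15.4 = 4.62
  14–19 yr: (12,500/50,000) × 29.3 = 7.325
  20+ yr: (5,000/50,000) × 19.4 = 1.94
Post-stratified estimate = 18.625 → 18.6%.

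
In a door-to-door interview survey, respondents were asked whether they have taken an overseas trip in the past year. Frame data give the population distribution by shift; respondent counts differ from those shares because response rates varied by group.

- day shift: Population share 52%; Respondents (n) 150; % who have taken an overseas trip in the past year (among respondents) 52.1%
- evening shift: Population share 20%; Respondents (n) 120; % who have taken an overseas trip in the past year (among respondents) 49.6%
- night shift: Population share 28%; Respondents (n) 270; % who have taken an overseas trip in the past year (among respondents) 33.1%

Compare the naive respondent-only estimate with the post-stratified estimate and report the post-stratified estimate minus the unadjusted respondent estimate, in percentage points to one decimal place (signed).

Naive respondent-only estimate (weights = respondent counts):
  (150/540)×52.1 + (120/540)×49.6 + (270/540)×33.1 = 42.0444%
Post-stratified estimate weights by population shares:
  0.52×52.1 + 0.2×49.6 + 0.28×33.1 = 46.28%
Difference = 46.28 − 42.0444 = 4.2356 pp.

+4.2 percentage points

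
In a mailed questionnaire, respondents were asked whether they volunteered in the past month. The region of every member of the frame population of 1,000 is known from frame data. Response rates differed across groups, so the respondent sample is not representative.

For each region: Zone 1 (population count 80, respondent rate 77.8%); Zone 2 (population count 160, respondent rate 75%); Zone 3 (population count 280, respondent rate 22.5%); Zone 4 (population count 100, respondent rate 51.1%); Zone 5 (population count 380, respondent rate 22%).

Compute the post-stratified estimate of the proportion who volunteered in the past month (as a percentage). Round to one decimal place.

38.0%

Reweight to the known region distribution:
  Zone 1: (80/1,000) × 77.8 = 6.224
  Zone 2: (160/1,000) × 75 = 12
  Zone 3: (280/1,000) × 22.5 = 6.3
  Zone 4: (100/1,000) × 51.1 = 5.11
  Zone 5: (380/1,000) × 22 = 8.36
Post-stratified estimate = 37.994 → 38.0%.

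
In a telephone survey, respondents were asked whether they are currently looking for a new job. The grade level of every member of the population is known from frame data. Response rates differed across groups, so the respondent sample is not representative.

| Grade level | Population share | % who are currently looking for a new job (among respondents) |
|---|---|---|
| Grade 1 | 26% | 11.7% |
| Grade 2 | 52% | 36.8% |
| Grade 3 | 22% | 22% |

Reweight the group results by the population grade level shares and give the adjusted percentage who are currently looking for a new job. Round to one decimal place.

Weight each group's respondent value by its population share:
  Grade 1: 0.26 × 11.7 = 3.042
  Grade 2: 0.52 × 36.8 = 19.136
  Grade 3: 0.22 × 22 = 4.84
Post-stratified estimate = 27.018 → 27.0%.

27.0%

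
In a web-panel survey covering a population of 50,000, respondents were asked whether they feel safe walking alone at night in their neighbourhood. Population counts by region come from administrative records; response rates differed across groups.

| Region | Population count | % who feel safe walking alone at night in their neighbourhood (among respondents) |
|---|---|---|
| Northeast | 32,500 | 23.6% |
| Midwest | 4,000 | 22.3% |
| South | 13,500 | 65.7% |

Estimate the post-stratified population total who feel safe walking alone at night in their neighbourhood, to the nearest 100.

Each cell contributes its population count × the respondent rate:
  Northeast: 32,500 × 23.6% = 7670
  Midwest: 4,000 × 22.3% = 892
  South: 13,500 × 65.7% = 8869.5
Estimated total = 17431.5 → 17,400.

17,400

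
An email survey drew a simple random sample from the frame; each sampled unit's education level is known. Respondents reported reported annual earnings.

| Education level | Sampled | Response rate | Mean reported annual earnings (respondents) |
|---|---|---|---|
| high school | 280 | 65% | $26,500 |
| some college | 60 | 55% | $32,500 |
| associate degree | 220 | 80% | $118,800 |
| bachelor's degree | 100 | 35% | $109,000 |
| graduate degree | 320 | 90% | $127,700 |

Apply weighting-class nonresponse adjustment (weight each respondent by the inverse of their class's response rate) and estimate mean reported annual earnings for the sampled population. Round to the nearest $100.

$89,100

Each respondent's weight = sampled/responded in their class; summing within a class gives n_sampled, so:
  high school: 280 × 26,500 = 7,420,000
  some college: 60 × 32,500 = 1,950,000
  associate degree: 220 × 118,800 = 26,136,000
  bachelor's degree: 100 × 109,000 = 10,900,000
  graduate degree: 320 × 127,700 = 40,864,000
Adjusted estimate = 87,270,000 / 980 = 89051 → $89,100.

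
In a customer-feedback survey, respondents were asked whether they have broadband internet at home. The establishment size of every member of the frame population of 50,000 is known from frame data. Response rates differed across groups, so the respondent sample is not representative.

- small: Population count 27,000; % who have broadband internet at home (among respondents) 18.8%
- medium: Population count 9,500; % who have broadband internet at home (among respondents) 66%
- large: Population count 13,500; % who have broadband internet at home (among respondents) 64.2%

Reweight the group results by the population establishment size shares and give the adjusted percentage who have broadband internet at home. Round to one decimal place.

Reweight to the known establishment size distribution:
  small: (27,000/50,000) × 18.8 = 10.152
  medium: (9,500/50,000) × 66 = 12.54
  large: (13,500/50,000) × 64.2 = 17.334
Post-stratified estimate = 40.026 → 40.0%.

40.0%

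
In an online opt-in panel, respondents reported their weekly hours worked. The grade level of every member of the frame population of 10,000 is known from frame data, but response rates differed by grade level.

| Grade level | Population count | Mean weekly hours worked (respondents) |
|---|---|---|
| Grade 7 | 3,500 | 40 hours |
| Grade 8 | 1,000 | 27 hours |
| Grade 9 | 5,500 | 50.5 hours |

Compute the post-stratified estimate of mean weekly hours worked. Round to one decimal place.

Reweight to the known grade level distribution:
  Grade 7: (3,500/10,000) × 40 = 14
  Grade 8: (1,000/10,000) × 27 = 2.7
  Grade 9: (5,500/10,000) × 50.5 = 27.775
Post-stratified estimate = 44.475 → 44.5.

44.5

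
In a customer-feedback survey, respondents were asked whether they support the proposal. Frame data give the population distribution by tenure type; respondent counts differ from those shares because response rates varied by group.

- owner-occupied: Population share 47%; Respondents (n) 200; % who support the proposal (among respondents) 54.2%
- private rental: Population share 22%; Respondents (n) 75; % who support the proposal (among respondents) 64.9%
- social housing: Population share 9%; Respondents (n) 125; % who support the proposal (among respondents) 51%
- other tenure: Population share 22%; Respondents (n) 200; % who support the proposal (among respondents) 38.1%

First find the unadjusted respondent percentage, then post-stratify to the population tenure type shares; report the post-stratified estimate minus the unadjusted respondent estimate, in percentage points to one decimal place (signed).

Unadjusted (pooled respondent) estimate weights by respondent counts:
  (200/600)×54.2 + (75/600)×64.9 + (125/600)×51 + (200/600)×38.1 = 49.5042%
Post-stratifying to population shares instead:
  0.47×54.2 + 0.22×64.9 + 0.09×51 + 0.22×38.1 = 52.724%
Difference = 52.724 − 49.5042 = 3.2198 pp.

+3.2 percentage points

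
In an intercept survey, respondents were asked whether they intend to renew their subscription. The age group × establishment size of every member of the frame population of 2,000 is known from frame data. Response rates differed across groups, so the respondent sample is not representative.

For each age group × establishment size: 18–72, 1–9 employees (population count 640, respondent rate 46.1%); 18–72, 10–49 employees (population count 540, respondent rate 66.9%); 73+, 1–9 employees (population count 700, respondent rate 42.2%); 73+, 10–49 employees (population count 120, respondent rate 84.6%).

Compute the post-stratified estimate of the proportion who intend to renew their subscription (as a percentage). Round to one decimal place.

Reweight to the known age group × establishment size distribution:
  18–72, 1–9 employees: (640/2,000) × 46.1 = 14.752
  18–72, 10–49 employees: (540/2,000) × 66.9 = 18.063
  73+, 1–9 employees: (700/2,000) × 42.2 = 14.77
  73+, 10–49 employees: (120/2,000) × 84.6 = 5.076
Post-stratified estimate = 52.661 → 52.7%.

52.7%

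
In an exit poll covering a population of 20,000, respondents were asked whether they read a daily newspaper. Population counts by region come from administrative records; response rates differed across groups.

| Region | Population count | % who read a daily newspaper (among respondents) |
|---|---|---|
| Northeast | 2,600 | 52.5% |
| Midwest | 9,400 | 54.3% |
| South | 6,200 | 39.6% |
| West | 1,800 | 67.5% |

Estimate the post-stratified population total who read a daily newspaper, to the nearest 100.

10,100

Each cell contributes its population count × the respondent rate:
  Northeast: 2,600 × 52.5% = 1365
  Midwest: 9,400 × 54.3% = 5104.2
  South: 6,200 × 39.6% = 2455.2
  West: 1,800 × 67.5% = 1215
Estimated total = 10139.4 → 10,100.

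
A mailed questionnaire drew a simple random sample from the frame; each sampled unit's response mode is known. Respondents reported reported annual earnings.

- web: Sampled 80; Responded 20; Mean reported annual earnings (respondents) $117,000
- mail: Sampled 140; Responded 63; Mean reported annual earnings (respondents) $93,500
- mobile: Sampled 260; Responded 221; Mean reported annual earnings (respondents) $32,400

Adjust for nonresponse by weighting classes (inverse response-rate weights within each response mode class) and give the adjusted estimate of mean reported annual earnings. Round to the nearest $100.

Class response rates: web 20/80 = 25%, mail 63/140 = 45%, mobile 221/260 = 85%.
Inverse-response-rate weighting restores each class to its sampled count, so class totals weight by n_sampled:
  web: 80 × 117,000 = 9,360,000
  mail: 140 × 93,500 = 13,090,000
  mobile: 260 × 32,400 = 8,424,000
Adjusted estimate = 30,874,000 / 480 = 64320.8 → $64,300.

$64,300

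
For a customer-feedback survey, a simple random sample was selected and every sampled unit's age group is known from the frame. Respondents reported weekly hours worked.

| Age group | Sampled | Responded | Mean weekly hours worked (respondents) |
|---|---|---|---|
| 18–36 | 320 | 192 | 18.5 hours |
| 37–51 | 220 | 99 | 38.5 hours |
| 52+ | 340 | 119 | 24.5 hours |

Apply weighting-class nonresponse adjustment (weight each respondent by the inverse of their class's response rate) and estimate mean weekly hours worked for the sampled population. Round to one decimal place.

25.8

Response rates by class: 18–36 192/320 = 60%, 37–51 99/220 = 45%, 52+ 119/340 = 35%.
With weight = n_sampled/n_responded per class, the weighted class total is n_sampled:
  18–36: 320 × 18.5 = 5920
  37–51: 220 × 38.5 = 8470
  52+: 340 × 24.5 = 8330
Adjusted estimate = 22,720 / 880 = 25.8182 → 25.8.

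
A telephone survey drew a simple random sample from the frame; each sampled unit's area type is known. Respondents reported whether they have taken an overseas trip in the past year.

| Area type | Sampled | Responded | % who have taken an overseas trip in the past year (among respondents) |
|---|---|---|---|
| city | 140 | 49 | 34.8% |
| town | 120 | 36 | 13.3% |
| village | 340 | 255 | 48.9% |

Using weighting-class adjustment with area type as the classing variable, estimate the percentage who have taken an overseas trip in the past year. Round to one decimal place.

38.5%

Class response rates: city 49/140 = 35%, town 36/120 = 30%, village 255/340 = 75%.
Inverse-response-rate weighting restores each class to its sampled count, so class totals weight by n_sampled:
  city: 140 × 34.8 = 4872
  town: 120 × 13.3 = 1596
  village: 340 × 48.9 = 16,626
Adjusted estimate = 23,094 / 600 = 38.49 → 38.5%.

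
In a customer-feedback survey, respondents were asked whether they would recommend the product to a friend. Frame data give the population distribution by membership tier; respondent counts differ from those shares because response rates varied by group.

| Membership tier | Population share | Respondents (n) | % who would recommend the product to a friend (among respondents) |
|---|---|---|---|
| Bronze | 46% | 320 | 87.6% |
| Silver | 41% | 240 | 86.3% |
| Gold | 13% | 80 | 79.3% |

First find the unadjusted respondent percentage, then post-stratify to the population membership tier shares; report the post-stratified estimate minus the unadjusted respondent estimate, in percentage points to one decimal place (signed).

-0.1 percentage points

Without adjustment, the pooled respondent share is:
  (320/640)×87.6 + (240/640)×86.3 + (80/640)×79.3 = 86.075%
Reweighting by population membership tier shares:
  0.46×87.6 + 0.41×86.3 + 0.13×79.3 = 85.988%
Difference = 85.988 − 86.075 = -0.087 pp.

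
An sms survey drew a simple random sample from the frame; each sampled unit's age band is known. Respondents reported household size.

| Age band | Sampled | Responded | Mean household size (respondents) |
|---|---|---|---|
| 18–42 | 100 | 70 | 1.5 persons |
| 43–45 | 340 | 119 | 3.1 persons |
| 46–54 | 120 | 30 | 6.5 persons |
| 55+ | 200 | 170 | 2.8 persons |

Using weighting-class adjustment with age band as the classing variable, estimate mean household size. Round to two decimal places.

3.35

Response rates by class: 18–42 70/100 = 70%, 43–45 119/340 = 35%, 46–54 30/120 = 25%, 55+ 170/200 = 85%.
With weight = n_sampled/n_responded per class, the weighted class total is n_sampled:
  18–42: 100 × 1.5 = 150
  43–45: 340 × 3.1 = 1054
  46–54: 120 × 6.5 = 780
  55+: 200 × 2.8 = 560
Adjusted estimate = 2544 / 760 = 3.34737 → 3.35.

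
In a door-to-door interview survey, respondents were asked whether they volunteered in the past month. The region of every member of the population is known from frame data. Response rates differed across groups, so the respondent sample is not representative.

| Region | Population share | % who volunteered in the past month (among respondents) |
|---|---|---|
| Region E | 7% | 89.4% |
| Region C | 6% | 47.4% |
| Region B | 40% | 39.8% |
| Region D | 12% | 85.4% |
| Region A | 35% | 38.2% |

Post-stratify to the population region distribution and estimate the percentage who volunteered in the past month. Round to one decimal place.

48.6%

Post-stratification weights by population share, not respondent share:
  Region E: 0.07 × 89.4 = 6.258
  Region C: 0.06 × 47.4 = 2.844
  Region B: 0.4 × 39.8 = 15.92
  Region D: 0.12 × 85.4 = 10.248
  Region A: 0.35 × 38.2 = 13.37
Post-stratified estimate = 48.64 → 48.6%.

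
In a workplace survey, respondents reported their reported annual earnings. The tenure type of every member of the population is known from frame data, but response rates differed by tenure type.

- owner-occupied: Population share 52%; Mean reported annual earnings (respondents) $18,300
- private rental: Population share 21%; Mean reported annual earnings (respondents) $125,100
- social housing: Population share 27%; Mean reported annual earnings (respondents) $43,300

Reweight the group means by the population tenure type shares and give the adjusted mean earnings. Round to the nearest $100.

$47,500

Reweight to the known tenure type distribution:
  owner-occupied: 0.52 × 18,300 = 9516
  private rental: 0.21 × 125,100 = 26,271
  social housing: 0.27 × 43,300 = 11,691
Post-stratified estimate = 47,478 → $47,500.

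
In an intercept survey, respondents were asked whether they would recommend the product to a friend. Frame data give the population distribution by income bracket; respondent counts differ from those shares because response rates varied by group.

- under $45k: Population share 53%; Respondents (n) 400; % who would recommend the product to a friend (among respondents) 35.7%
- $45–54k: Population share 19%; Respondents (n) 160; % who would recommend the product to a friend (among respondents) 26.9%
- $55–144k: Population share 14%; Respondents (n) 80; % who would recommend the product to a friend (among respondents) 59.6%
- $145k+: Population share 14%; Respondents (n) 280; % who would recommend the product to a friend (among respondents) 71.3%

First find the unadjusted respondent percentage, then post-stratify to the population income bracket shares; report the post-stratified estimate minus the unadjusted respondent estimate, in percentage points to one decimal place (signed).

Without adjustment, the pooled respondent share is:
  (400/920)×35.7 + (160/920)×26.9 + (80/920)×59.6 + (280/920)×71.3 = 47.0826%
Post-stratified estimate weights by population shares:
  0.53×35.7 + 0.19×26.9 + 0.14×59.6 + 0.14×71.3 = 42.358%
Difference = 42.358 − 47.0826 = -4.7246 pp.

-4.7 percentage points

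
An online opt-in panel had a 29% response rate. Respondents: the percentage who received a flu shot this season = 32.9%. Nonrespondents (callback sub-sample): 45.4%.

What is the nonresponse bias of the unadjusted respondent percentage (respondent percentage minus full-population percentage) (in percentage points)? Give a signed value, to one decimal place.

Nonresponse fraction = 1 − 0.29 = 0.71.
Bias = (nonresponse fraction) × (respondent percentage − nonrespondent percentage)
     = 0.71 × (32.9 − 45.4) = 0.71 × -12.5 = -8.875.

-8.9 percentage points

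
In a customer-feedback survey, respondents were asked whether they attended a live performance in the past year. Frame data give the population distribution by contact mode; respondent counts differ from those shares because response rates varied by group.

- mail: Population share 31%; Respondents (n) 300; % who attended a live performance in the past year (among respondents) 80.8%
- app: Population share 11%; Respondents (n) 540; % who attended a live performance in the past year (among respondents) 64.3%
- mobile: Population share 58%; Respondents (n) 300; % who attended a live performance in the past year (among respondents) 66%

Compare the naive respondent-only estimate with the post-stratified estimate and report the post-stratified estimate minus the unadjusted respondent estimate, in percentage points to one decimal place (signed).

+1.3 percentage points

Naive respondent-only estimate (weights = respondent counts):
  (300/1140)×80.8 + (540/1140)×64.3 + (300/1140)×66 = 69.0895%
Post-stratified estimate weights by population shares:
  0.31×80.8 + 0.11×64.3 + 0.58×66 = 70.401%
Difference = 70.401 − 69.0895 = 1.3115 pp.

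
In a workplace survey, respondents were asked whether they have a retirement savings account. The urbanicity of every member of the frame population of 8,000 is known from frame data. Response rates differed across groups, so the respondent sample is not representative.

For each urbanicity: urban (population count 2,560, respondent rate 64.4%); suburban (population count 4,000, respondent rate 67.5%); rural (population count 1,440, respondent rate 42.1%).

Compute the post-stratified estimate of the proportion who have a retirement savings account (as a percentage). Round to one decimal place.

61.9%

Weight each group's respondent value by its population share:
  urban: (2,560/8,000) × 64.4 = 20.608
  suburban: (4,000/8,000) × 67.5 = 33.75
  rural: (1,440/8,000) × 42.1 = 7.578
Post-stratified estimate = 61.936 → 61.9%.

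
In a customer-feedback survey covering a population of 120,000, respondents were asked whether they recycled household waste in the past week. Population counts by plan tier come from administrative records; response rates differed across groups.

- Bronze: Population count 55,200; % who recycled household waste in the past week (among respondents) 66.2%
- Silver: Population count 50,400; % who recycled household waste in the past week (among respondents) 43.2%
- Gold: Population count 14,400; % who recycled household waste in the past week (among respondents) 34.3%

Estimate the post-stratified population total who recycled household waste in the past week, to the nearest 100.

Apply each group's respondent rate to its population count:
  Bronze: 55,200 × 66.2% = 36542.4
  Silver: 50,400 × 43.2% = 21772.8
  Gold: 14,400 × 34.3% = 4939.2
Estimated total = 63254.4 → 63,300.

63,300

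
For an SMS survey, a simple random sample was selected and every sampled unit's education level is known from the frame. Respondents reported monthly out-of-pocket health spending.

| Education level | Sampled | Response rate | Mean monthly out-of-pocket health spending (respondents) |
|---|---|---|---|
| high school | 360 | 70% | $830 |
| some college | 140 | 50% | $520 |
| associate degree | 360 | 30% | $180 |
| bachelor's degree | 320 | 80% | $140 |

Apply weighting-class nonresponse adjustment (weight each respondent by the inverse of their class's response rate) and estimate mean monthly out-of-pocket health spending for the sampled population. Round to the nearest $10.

Each respondent's weight = sampled/responded in their class; summing within a class gives n_sampled, so:
  high school: 360 × 830 = 298,800
  some college: 140 × 520 = 72,800
  associate degree: 360 × 180 = 64,800
  bachelor's degree: 320 × 140 = 44,800
Adjusted estimate = 481,200 / 1,180 = 407.797 → $410.

$410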